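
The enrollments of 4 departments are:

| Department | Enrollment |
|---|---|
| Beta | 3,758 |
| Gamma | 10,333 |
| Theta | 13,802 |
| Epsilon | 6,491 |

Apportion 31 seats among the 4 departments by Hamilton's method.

Beta: 3; Gamma: 9; Theta: 13; Epsilon: 6

Standard divisor: 34384 ÷ 31 ≈ 1109.161.
Standard quotas: Beta 3.3881, Gamma 9.3160, Theta 12.4436, Epsilon 5.8522.
Lower quotas: Beta 3, Gamma 9, Theta 12, Epsilon 5 (sum 29, leaving 2 seats).
Remainders in descending order: Epsilon 0.8522, Theta 0.4436, Beta 0.3881, Gamma 0.3160.
Largest remainders: Epsilon, Theta receive the extra seats.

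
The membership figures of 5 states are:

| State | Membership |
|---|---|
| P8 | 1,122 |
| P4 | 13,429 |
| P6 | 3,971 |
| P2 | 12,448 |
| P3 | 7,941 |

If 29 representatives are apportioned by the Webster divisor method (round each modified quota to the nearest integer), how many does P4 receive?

Standard divisor 38911/29 ≈ 1341.759; standard quotas: P8 0.836, P4 10.009, P6 2.960, P2 9.277, P3 5.918.
Rounding to the nearest integer gives P8 1, P4 10, P6 3, P2 9, P3 6 — total 29, matching the house size, so no adjustment is needed.
P4 receives 10.

10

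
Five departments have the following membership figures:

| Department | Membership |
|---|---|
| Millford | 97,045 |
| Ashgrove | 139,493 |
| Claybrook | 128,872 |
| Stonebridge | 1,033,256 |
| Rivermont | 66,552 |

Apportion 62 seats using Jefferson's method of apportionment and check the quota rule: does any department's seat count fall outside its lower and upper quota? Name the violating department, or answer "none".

Standard quotas: Millford 4.106, Ashgrove 5.903, Claybrook 5.453, Stonebridge 43.722, Rivermont 2.816.
Jefferson allocation: Millford 4, Ashgrove 6, Claybrook 5, Stonebridge 45, Rivermont 2.
Stonebridge has quota 43.722 (lower 43, upper 44) but receives 45 — outside the quota interval.

Stonebridge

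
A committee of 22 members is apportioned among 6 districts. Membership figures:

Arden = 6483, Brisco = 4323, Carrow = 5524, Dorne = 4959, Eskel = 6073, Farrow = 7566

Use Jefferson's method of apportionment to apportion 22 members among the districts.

Arden=4, Brisco=3, Carrow=3, Dorne=3, Eskel=4, Farrow=5

Standard divisor 34928/22 ≈ 1587.636; standard quotas: Arden 4.083, Brisco 2.723, Carrow 3.479, Dorne 3.124, Eskel 3.825, Farrow 4.766.
Rounding down gives 4, 2, 3, 3, 3, 4 = 19 seats, so the divisor must be adjusted.
With modified divisor 1400: modified quotas Arden 4.631, Brisco 3.088, Carrow 3.946, Dorne 3.542, Eskel 4.338, Farrow 5.404.
Rounding down: Arden 4, Brisco 3, Carrow 3, Dorne 3, Eskel 4, Farrow 5 (total 22).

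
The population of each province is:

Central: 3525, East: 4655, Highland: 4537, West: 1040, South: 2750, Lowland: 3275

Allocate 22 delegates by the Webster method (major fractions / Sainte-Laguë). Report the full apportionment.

Standard divisor 19782/22 ≈ 899.182; standard quotas: Central 3.920, East 5.177, Highland 5.046, West 1.157, South 3.058, Lowland 3.642.
Rounding to the nearest integer gives Central 4, East 5, Highland 5, West 1, South 3, Lowland 4 — total 22, matching the house size, so no adjustment is needed.

Central 4, East 5, Highland 5, West 1, South 3, Lowland 4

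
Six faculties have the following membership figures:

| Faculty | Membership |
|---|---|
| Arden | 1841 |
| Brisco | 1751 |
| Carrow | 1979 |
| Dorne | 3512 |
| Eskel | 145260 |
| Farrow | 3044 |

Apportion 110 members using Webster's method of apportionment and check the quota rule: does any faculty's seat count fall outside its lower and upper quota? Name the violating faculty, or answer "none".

Standard quotas: Arden 1.287, Brisco 1.224, Carrow 1.383, Dorne 2.455, Eskel 101.524, Farrow 2.127.
Webster allocation: Arden 1, Brisco 1, Carrow 1, Dorne 2, Eskel 103, Farrow 2.
Eskel has quota 101.524 (lower 101, upper 102) but receives 103 — outside the quota interval.

Eskel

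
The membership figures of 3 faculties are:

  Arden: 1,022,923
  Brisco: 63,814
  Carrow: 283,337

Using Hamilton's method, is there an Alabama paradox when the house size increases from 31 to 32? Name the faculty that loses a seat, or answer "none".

Brisco

At 31 seats: Arden 23, Brisco 2, Carrow 6.
At 32 seats: Arden 24, Brisco 1, Carrow 7.
Brisco drops from 2 to 1.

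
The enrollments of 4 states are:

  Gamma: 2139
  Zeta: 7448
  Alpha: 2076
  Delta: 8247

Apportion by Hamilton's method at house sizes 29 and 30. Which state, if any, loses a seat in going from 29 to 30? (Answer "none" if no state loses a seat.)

At 29 seats: Gamma 3, Zeta 11, Alpha 3, Delta 12.
At 30 seats: Gamma 3, Zeta 11, Alpha 3, Delta 13.
No state's allocation decreased.

none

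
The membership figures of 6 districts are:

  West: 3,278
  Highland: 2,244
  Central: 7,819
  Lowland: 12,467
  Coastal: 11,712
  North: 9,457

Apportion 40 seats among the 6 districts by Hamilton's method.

West 3; Highland 2; Central 7; Lowland 10; Coastal 10; North 8

Total 46977; standard divisor 46977/40 ≈ 1174.425.
Standard quotas: West 2.7912, Highland 1.9107, Central 6.6577, Lowland 10.6154, Coastal 9.9725, North 8.0525.
Lower quotas: West 2, Highland 1, Central 6, Lowland 10, Coastal 9, North 8 (sum 36, leaving 4 seats).
Remainders in descending order: Coastal 0.9725, Highland 0.9107, West 0.7912, Central 0.6577, Lowland 0.6154, North 0.0525.
The surplus seats go to Coastal, Highland, West, Central.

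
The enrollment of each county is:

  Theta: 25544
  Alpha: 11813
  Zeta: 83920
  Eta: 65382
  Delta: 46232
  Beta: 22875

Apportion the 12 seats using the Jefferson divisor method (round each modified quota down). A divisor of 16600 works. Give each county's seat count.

Theta: 1, Alpha: 0, Zeta: 5, Eta: 3, Delta: 2, Beta: 1

With modified divisor 16600: modified quotas Theta 1.539, Alpha 0.712, Zeta 5.055, Eta 3.939, Delta 2.785, Beta 1.378.
Rounding down: Theta 1, Alpha 0, Zeta 5, Eta 3, Delta 2, Beta 1 (total 12).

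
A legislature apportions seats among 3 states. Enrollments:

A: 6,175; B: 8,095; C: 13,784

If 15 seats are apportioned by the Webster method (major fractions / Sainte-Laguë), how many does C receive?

8

Standard divisor 28054/15 ≈ 1870.267; standard quotas: A 3.302, B 4.328, C 7.370.
Rounding to the nearest integer gives 3, 4, 7 = 14 seats, so the divisor must be adjusted.
With modified divisor 1820: modified quotas A 3.393, B 4.448, C 7.574.
Rounding to the nearest integer: A 3, B 4, C 8 (total 15).
C receives 8.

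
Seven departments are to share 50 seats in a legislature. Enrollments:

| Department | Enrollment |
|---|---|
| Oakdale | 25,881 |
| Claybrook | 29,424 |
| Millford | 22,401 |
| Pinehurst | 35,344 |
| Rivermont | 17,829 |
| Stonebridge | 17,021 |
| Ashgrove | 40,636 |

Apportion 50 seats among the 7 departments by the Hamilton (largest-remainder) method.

Oakdale: 7; Claybrook: 8; Millford: 6; Pinehurst: 9; Rivermont: 5; Stonebridge: 4; Ashgrove: 11

The standard divisor is 188536/50 ≈ 3770.72.
Standard quotas: Oakdale 6.8637, Claybrook 7.8033, Millford 5.9408, Pinehurst 9.3733, Rivermont 4.7283, Stonebridge 4.5140, Ashgrove 10.7767.
Lower quotas: Oakdale 6, Claybrook 7, Millford 5, Pinehurst 9, Rivermont 4, Stonebridge 4, Ashgrove 10 (sum 45, leaving 5 seats).
Remainders in descending order: Millford 0.9408, Oakdale 0.8637, Claybrook 0.8033, Ashgrove 0.7767, Rivermont 0.7283, Stonebridge 0.5140, Pinehurst 0.3733.
The surplus seats go to Millford, Oakdale, Claybrook, Ashgrove, Rivermont.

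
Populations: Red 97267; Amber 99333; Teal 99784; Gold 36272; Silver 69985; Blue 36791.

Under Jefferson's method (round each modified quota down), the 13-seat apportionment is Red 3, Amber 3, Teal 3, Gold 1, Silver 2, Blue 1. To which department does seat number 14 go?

Priority for the next seat is population ÷ (current seats + 1).
Priorities: Red 24316.750, Amber 24833.250, Teal 24946.000, Gold 18136.000, Silver 23328.333, Blue 18395.500.
Highest priority: Teal.

Teal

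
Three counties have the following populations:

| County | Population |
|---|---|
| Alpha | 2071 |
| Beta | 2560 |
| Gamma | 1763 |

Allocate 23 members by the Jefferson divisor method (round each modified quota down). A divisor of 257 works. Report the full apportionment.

With modified divisor 257: modified quotas Alpha 8.058, Beta 9.961, Gamma 6.860.
Rounding down: Alpha 8, Beta 9, Gamma 6 (total 23).

Alpha 8, Beta 9, Gamma 6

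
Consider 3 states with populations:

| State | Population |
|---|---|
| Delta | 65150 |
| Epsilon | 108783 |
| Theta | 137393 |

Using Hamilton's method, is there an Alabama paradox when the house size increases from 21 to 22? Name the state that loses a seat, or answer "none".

Delta

At 21 seats: Delta 5, Epsilon 7, Theta 9.
At 22 seats: Delta 4, Epsilon 8, Theta 10.
Delta drops from 5 to 4.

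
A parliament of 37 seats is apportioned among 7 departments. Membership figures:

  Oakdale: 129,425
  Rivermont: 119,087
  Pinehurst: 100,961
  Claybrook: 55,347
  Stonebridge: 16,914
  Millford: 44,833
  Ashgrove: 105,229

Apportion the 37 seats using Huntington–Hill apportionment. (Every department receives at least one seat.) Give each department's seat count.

With divisor 15746: modified quotas Oakdale 8.220, Rivermont 7.563, Pinehurst 6.412, Claybrook 3.515, Stonebridge 1.074, Millford 2.847, Ashgrove 6.683.
Geometric-mean thresholds: Oakdale √(8·9)=8.485, Rivermont √(7·8)=7.483, Pinehurst √(6·7)=6.481, Claybrook √(3·4)=3.464, Stonebridge √(1·2)=1.414, Millford √(2·3)=2.449, Ashgrove √(6·7)=6.481.
Each quota rounded against its threshold gives Oakdale 8, Rivermont 8, Pinehurst 6, Claybrook 4, Stonebridge 1, Millford 3, Ashgrove 7 (total 37).

Oakdale: 8; Rivermont: 8; Pinehurst: 6; Claybrook: 4; Stonebridge: 1; Millford: 3; Ashgrove: 7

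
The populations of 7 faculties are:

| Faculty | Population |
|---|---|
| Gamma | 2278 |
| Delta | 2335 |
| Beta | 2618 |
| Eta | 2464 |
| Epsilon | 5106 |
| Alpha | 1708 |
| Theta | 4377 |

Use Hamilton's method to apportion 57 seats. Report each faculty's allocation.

Standard divisor: 20886 ÷ 57 ≈ 366.421.
Standard quotas: Gamma 6.2169, Delta 6.3725, Beta 7.1448, Eta 6.7245, Epsilon 13.9348, Alpha 4.6613, Theta 11.9453.
Lower quotas: Gamma 6, Delta 6, Beta 7, Eta 6, Epsilon 13, Alpha 4, Theta 11 (sum 53, leaving 4 seats).
Remainders in descending order: Theta 0.9453, Epsilon 0.9348, Eta 0.7245, Alpha 0.6613, Delta 0.3725, Gamma 0.2169, Beta 0.1448.
The surplus seats go to Theta, Epsilon, Eta, Alpha.

Gamma 6, Delta 6, Beta 7, Eta 7, Epsilon 14, Alpha 5, Theta 12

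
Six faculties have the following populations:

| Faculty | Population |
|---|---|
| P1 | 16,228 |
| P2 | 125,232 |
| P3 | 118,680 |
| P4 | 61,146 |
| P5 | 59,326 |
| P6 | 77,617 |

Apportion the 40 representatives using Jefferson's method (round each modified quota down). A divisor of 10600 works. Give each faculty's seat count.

With modified divisor 10600: modified quotas P1 1.531, P2 11.814, P3 11.196, P4 5.768, P5 5.597, P6 7.322.
Rounding down: P1 1, P2 11, P3 11, P4 5, P5 5, P6 7 (total 40).

P1 1, P2 11, P3 11, P4 5, P5 5, P6 7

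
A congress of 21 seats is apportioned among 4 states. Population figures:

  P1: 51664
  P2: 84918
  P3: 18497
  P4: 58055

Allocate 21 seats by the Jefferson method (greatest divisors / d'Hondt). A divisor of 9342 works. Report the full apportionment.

P1 5, P2 9, P3 1, P4 6

With modified divisor 9342: modified quotas P1 5.530, P2 9.090, P3 1.980, P4 6.214.
Rounding down: P1 5, P2 9, P3 1, P4 6 (total 21).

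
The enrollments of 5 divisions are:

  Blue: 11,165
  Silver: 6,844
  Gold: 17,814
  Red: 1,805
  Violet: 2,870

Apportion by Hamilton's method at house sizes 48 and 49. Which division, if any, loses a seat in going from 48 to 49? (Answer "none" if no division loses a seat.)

Violet

At 48 seats: Blue 13, Silver 8, Gold 21, Red 2, Violet 4.
At 49 seats: Blue 14, Silver 8, Gold 22, Red 2, Violet 3.
Violet drops from 4 to 3.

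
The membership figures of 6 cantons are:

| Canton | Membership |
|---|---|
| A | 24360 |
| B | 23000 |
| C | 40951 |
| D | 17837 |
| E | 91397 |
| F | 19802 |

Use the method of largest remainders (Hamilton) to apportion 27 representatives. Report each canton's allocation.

Standard divisor: 217347 ÷ 27 ≈ 8049.889.
Standard quotas: A 3.0261, B 2.8572, C 5.0872, D 2.2158, E 11.3538, F 2.4599.
Lower quotas: A 3, B 2, C 5, D 2, E 11, F 2 (sum 25, leaving 2 seats).
Remainders in descending order: B 0.8572, F 0.4599, E 0.3538, D 0.2158, C 0.0872, A 0.0261.
The surplus seats go to B, F.

A=3, B=3, C=5, D=2, E=11, F=3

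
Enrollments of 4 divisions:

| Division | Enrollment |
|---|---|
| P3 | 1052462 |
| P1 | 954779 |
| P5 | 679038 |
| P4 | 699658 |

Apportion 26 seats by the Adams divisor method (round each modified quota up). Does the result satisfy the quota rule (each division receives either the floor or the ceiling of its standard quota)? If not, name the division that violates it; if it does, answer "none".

none

Standard quotas: P3 8.082, P1 7.332, P5 5.214, P4 5.373.
Adams allocation: P3 8, P1 7, P5 5, P4 6.
Every allocation lies between the lower and upper quota.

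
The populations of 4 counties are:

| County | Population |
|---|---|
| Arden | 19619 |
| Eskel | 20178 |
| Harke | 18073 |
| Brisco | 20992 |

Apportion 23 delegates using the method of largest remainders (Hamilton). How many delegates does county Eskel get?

Total 78862; standard divisor 78862/23 ≈ 3428.783.
Standard quotas: Arden 5.7219, Eskel 5.8849, Harke 5.2710, Brisco 6.1223.
Lower quotas: Arden 5, Eskel 5, Harke 5, Brisco 6 (sum 21, leaving 2 seats).
Remainders in descending order: Eskel 0.8849, Arden 0.7219, Harke 0.2710, Brisco 0.1223.
Largest remainders: Eskel, Arden receive the extra seats.
Eskel receives 6.

6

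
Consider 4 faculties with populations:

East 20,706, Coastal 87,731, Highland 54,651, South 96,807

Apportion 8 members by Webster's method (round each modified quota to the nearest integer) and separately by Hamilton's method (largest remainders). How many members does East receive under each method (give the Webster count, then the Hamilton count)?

Webster: East 1, Coastal 2, Highland 2, South 3.
Hamilton: East 0, Coastal 3, Highland 2, South 3.
East gets 1 under Webster and 0 under Hamilton.

1 and 0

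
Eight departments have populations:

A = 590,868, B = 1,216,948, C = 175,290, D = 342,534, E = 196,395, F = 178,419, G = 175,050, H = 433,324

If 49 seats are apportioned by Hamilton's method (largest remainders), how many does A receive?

9

The standard divisor is 3308828/49 ≈ 67527.102.
Standard quotas: A 8.7501, B 18.0216, C 2.5958, D 5.0725, E 2.9084, F 2.6422, G 2.5923, H 6.4170.
Lower quotas: A 8, B 18, C 2, D 5, E 2, F 2, G 2, H 6 (sum 45, leaving 4 seats).
Remainders in descending order: E 0.9084, A 0.7501, F 0.6422, C 0.5958, G 0.5923, H 0.4170, D 0.0725, B 0.0216.
Largest remainders: E, A, F, C receive the extra seats.
A receives 9.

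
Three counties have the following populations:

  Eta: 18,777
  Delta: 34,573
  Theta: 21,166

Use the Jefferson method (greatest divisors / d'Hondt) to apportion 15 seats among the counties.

Eta 4; Delta 7; Theta 4

Standard divisor 74516/15 ≈ 4967.733; standard quotas: Eta 3.780, Delta 6.960, Theta 4.261.
Rounding down gives 3, 6, 4 = 13 seats, so the divisor must be adjusted.
With modified divisor 4500: modified quotas Eta 4.173, Delta 7.683, Theta 4.704.
Rounding down: Eta 4, Delta 7, Theta 4 (total 15).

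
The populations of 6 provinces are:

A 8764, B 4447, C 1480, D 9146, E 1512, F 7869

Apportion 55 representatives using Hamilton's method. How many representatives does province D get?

15

Total 33218; standard divisor 33218/55 ≈ 603.964.
Standard quotas: A 14.5108, B 7.3630, C 2.4505, D 15.1433, E 2.5035, F 13.0289.
Lower quotas: A 14, B 7, C 2, D 15, E 2, F 13 (sum 53, leaving 2 seats).
Remainders in descending order: A 0.5108, E 0.5035, C 0.4505, B 0.3630, D 0.1433, F 0.0289.
Largest remainders: A, E receive the extra seats.
D receives 15.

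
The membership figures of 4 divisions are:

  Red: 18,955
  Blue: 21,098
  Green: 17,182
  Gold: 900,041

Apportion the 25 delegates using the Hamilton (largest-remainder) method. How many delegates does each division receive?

Red 0, Blue 1, Green 0, Gold 24

Total 957276; standard divisor 957276/25 ≈ 38291.04.
Standard quotas: Red 0.4950, Blue 0.5510, Green 0.4487, Gold 23.5053.
Lower quotas: Red 0, Blue 0, Green 0, Gold 23 (sum 23, leaving 2 seats).
Remainders in descending order: Blue 0.5510, Gold 0.5053, Red 0.4950, Green 0.4487.
The surplus seats go to Blue, Gold.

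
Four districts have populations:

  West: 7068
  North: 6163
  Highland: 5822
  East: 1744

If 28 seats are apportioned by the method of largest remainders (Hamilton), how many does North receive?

8

Total 20797; standard divisor 20797/28 ≈ 742.75.
Standard quotas: West 9.5160, North 8.2975, Highland 7.8384, East 2.3480.
Lower quotas: West 9, North 8, Highland 7, East 2 (sum 26, leaving 2 seats).
Remainders in descending order: Highland 0.8384, West 0.5160, East 0.3480, North 0.2975.
The surplus seats go to Highland, West.
North receives 8.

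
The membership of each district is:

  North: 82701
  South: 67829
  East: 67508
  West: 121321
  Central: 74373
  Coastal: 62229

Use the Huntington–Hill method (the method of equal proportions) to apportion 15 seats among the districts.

North 3; South 2; East 2; West 4; Central 2; Coastal 2

With divisor 32063: modified quotas North 2.579, South 2.115, East 2.105, West 3.784, Central 2.320, Coastal 1.941.
Geometric-mean thresholds: North √(2·3)=2.449, South √(2·3)=2.449, East √(2·3)=2.449, West √(3·4)=3.464, Central √(2·3)=2.449, Coastal √(1·2)=1.414.
Each quota rounded against its threshold gives North 3, South 2, East 2, West 4, Central 2, Coastal 2 (total 15).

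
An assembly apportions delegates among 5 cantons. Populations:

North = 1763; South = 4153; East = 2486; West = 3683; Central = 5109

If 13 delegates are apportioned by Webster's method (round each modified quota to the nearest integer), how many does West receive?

3

Standard divisor 17194/13 ≈ 1322.615; standard quotas: North 1.333, South 3.140, East 1.880, West 2.785, Central 3.863.
Rounding to the nearest integer gives North 1, South 3, East 2, West 3, Central 4 — total 13, matching the house size, so no adjustment is needed.
West receives 3.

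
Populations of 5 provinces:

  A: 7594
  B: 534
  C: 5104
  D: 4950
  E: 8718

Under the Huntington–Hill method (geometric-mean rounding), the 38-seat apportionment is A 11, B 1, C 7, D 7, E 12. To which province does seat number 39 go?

E

Priority for the next seat is population ÷ (√(s·(s+1))).
Priorities: A 660.973, B 377.595, C 682.051, D 661.472, E 697.999.
Highest priority: E.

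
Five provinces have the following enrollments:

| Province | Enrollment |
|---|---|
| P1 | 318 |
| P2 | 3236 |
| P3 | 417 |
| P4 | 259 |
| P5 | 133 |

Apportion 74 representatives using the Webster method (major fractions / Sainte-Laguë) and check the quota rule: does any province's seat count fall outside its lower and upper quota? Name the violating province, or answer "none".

P2

Standard quotas: P1 5.394, P2 54.885, P3 7.073, P4 4.393, P5 2.256.
Webster allocation: P1 5, P2 56, P3 7, P4 4, P5 2.
P2 has quota 54.885 (lower 54, upper 55) but receives 56 — outside the quota interval.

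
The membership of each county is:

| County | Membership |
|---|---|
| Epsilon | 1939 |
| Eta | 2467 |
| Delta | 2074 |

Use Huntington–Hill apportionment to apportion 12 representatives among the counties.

Epsilon 4; Eta 4; Delta 4

With divisor 556: modified quotas Epsilon 3.487, Eta 4.437, Delta 3.730.
Geometric-mean thresholds: Epsilon √(3·4)=3.464, Eta √(4·5)=4.472, Delta √(3·4)=3.464.
Each quota rounded against its threshold gives Epsilon 4, Eta 4, Delta 4 (total 12).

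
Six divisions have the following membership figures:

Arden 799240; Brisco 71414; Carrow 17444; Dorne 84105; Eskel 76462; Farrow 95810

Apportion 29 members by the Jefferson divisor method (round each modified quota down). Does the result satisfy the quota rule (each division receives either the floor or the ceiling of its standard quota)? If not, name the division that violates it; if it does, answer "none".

Standard quotas: Arden 20.252, Brisco 1.810, Carrow 0.442, Dorne 2.131, Eskel 1.937, Farrow 2.428.
Jefferson allocation: Arden 22, Brisco 1, Carrow 0, Dorne 2, Eskel 2, Farrow 2.
Arden has quota 20.252 (lower 20, upper 21) but receives 22 — outside the quota interval.

Arden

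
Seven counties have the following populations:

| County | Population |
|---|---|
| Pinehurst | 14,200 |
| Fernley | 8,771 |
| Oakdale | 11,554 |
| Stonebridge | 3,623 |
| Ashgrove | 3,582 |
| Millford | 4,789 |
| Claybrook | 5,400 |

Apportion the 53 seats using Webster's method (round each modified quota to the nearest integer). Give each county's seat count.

Pinehurst=14, Fernley=9, Oakdale=12, Stonebridge=4, Ashgrove=4, Millford=5, Claybrook=5

Standard divisor 51919/53 ≈ 979.604; standard quotas: Pinehurst 14.496, Fernley 8.954, Oakdale 11.795, Stonebridge 3.698, Ashgrove 3.657, Millford 4.889, Claybrook 5.512.
Rounding to the nearest integer gives 14, 9, 12, 4, 4, 5, 6 = 54 seats, so the divisor must be adjusted.
With modified divisor 1000: modified quotas Pinehurst 14.200, Fernley 8.771, Oakdale 11.554, Stonebridge 3.623, Ashgrove 3.582, Millford 4.789, Claybrook 5.400.
Rounding to the nearest integer: Pinehurst 14, Fernley 9, Oakdale 12, Stonebridge 4, Ashgrove 4, Millford 5, Claybrook 5 (total 53).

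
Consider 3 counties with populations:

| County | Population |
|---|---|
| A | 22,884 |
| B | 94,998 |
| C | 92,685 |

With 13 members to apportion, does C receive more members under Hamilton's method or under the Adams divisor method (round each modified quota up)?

Hamilton: A 1, B 6, C 6.
Adams: A 2, B 6, C 5.
C gets 6 under Hamilton and 5 under Adams.

Hamilton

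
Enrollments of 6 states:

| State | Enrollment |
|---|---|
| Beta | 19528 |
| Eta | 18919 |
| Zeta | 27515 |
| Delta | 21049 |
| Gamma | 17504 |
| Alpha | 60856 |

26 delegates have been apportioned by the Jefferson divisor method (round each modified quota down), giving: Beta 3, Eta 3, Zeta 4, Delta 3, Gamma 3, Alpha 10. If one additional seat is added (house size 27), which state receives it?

Alpha

Priority for the next seat is population ÷ (current seats + 1).
Priorities: Beta 4882.000, Eta 4729.750, Zeta 5503.000, Delta 5262.250, Gamma 4376.000, Alpha 5532.364.
Highest priority: Alpha.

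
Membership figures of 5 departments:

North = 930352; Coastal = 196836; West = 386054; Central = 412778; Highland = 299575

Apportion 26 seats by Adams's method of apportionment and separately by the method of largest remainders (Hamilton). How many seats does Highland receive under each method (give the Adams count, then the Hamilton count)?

Adams: North 10, Coastal 3, West 4, Central 5, Highland 4.
Hamilton: North 11, Coastal 2, West 5, Central 5, Highland 3.
Highland gets 4 under Adams and 3 under Hamilton.

4 and 3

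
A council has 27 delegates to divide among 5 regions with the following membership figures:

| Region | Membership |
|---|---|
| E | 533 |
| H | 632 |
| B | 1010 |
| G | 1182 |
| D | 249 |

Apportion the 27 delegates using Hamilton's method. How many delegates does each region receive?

Total 3606; standard divisor 3606/27 ≈ 133.556.
Standard quotas: E 3.991, H 4.732, B 7.562, G 8.850, D 1.864.
Lower quotas: E 3, H 4, B 7, G 8, D 1 (sum 23, leaving 4 seats).
Remainders in descending order: E 0.991, D 0.864, G 0.850, H 0.732, B 0.562.
The surplus seats go to E, D, G, H.

E=4, H=5, B=7, G=9, D=2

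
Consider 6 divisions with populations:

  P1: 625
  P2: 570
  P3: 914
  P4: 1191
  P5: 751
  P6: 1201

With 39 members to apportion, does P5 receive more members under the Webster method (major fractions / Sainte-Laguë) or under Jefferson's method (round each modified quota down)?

Jefferson

Webster: P1 5, P2 4, P3 7, P4 9, P5 5, P6 9.
Jefferson: P1 4, P2 4, P3 7, P4 9, P5 6, P6 9.
P5 gets 5 under Webster and 6 under Jefferson.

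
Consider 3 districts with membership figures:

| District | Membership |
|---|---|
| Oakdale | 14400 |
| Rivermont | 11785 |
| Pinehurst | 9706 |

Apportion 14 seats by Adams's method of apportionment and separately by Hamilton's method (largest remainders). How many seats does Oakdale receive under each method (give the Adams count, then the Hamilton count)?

Adams: Oakdale 5, Rivermont 5, Pinehurst 4.
Hamilton: Oakdale 6, Rivermont 4, Pinehurst 4.
Oakdale gets 5 under Adams and 6 under Hamilton.

5 and 6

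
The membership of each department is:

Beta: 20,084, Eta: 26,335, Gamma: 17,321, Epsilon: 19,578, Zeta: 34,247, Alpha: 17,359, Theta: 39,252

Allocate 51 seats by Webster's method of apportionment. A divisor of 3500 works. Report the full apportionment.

With modified divisor 3500: modified quotas Beta 5.738, Eta 7.524, Gamma 4.949, Epsilon 5.594, Zeta 9.785, Alpha 4.960, Theta 11.215.
Rounding to the nearest integer: Beta 6, Eta 8, Gamma 5, Epsilon 6, Zeta 10, Alpha 5, Theta 11 (total 51).

Beta=6; Eta=8; Gamma=5; Epsilon=6; Zeta=10; Alpha=5; Theta=11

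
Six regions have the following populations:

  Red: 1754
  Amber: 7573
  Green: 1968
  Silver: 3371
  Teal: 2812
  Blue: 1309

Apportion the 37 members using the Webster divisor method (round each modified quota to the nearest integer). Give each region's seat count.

Standard divisor 18787/37 ≈ 507.757; standard quotas: Red 3.454, Amber 14.915, Green 3.876, Silver 6.639, Teal 5.538, Blue 2.578.
Rounding to the nearest integer gives 3, 15, 4, 7, 6, 3 = 38 seats, so the divisor must be adjusted.
With modified divisor 515: modified quotas Red 3.406, Amber 14.705, Green 3.821, Silver 6.546, Teal 5.460, Blue 2.542.
Rounding to the nearest integer: Red 3, Amber 15, Green 4, Silver 7, Teal 5, Blue 3 (total 37).

Red 3, Amber 15, Green 4, Silver 7, Teal 5, Blue 3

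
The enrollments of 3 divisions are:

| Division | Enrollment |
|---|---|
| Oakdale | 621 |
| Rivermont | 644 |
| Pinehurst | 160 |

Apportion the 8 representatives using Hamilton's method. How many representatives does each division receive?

Oakdale: 3, Rivermont: 4, Pinehurst: 1

The standard divisor is 1425/8 ≈ 178.125.
Standard quotas: Oakdale 3.486, Rivermont 3.615, Pinehurst 0.898.
Lower quotas: Oakdale 3, Rivermont 3, Pinehurst 0 (sum 6, leaving 2 seats).
Remainders in descending order: Pinehurst 0.898, Rivermont 0.615, Oakdale 0.486.
The surplus seats go to Pinehurst, Rivermont.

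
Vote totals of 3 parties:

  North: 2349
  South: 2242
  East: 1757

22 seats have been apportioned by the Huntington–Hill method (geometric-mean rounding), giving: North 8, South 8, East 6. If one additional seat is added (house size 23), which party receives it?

North

Priority for the next seat is population ÷ (√(s·(s+1))).
Priorities: North 276.832, South 264.222, East 271.111.
Highest priority: North.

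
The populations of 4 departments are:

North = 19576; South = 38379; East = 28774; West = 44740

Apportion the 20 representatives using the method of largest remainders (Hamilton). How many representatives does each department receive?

The standard divisor is 131469/20 ≈ 6573.45.
Standard quotas: North 2.9780, South 5.8385, East 4.3773, West 6.8062.
Lower quotas: North 2, South 5, East 4, West 6 (sum 17, leaving 3 seats).
Remainders in descending order: North 0.9780, South 0.8385, West 0.8062, East 0.3773.
The surplus seats go to North, South, West.

North=3, South=6, East=4, West=7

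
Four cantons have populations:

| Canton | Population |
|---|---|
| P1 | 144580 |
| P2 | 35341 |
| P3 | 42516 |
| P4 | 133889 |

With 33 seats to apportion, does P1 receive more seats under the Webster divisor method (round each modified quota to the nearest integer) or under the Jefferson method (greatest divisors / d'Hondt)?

Webster: P1 13, P2 3, P3 4, P4 13.
Jefferson: P1 14, P2 3, P3 4, P4 12.
P1 gets 13 under Webster and 14 under Jefferson.

Jefferson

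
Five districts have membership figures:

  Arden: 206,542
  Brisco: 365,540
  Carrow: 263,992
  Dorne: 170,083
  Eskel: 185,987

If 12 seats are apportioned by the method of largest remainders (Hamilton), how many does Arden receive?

2

Total 1192144; standard divisor 1192144/12 ≈ 99345.333.
Standard quotas: Arden 2.0790, Brisco 3.6795, Carrow 2.6573, Dorne 1.7120, Eskel 1.8721.
Lower quotas: Arden 2, Brisco 3, Carrow 2, Dorne 1, Eskel 1 (sum 9, leaving 3 seats).
Remainders in descending order: Eskel 0.8721, Dorne 0.7120, Brisco 0.6795, Carrow 0.6573, Arden 0.0790.
The surplus seats go to Eskel, Dorne, Brisco.
Arden receives 2.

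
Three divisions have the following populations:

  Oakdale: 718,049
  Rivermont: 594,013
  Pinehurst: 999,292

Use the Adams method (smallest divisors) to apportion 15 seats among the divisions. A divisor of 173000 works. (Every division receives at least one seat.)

With modified divisor 173000: modified quotas Oakdale 4.151, Rivermont 3.434, Pinehurst 5.776.
Rounding up: Oakdale 5, Rivermont 4, Pinehurst 6 (total 15).

Oakdale 5, Rivermont 4, Pinehurst 6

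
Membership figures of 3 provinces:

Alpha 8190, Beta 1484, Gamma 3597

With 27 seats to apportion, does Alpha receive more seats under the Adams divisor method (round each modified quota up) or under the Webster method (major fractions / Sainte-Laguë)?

Webster

Adams: Alpha 16, Beta 3, Gamma 8.
Webster: Alpha 17, Beta 3, Gamma 7.
Alpha gets 16 under Adams and 17 under Webster.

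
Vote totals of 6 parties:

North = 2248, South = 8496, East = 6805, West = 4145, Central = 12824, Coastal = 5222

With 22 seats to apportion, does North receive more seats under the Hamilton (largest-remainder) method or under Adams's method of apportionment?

Hamilton: North 1, South 5, East 4, West 2, Central 7, Coastal 3.
Adams: North 2, South 4, East 4, West 2, Central 7, Coastal 3.
North gets 1 under Hamilton and 2 under Adams.

Adams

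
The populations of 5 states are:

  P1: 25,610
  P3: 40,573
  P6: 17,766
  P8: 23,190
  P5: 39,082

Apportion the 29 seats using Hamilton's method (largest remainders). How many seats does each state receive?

Standard divisor: 146221 ÷ 29 ≈ 5042.103.
Standard quotas: P1 5.0792, P3 8.0468, P6 3.5235, P8 4.5993, P5 7.7511.
Lower quotas: P1 5, P3 8, P6 3, P8 4, P5 7 (sum 27, leaving 2 seats).
Remainders in descending order: P5 0.7511, P8 0.5993, P6 0.5235, P1 0.0792, P3 0.0468.
Largest remainders: P5, P8 receive the extra seats.

P1 5, P3 8, P6 3, P8 5, P5 8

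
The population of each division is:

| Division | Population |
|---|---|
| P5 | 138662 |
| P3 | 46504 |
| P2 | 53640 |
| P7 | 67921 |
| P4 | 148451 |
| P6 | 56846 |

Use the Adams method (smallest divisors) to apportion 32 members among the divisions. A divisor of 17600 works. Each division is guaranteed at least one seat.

P5: 8; P3: 3; P2: 4; P7: 4; P4: 9; P6: 4

With modified divisor 17600: modified quotas P5 7.879, P3 2.642, P2 3.048, P7 3.859, P4 8.435, P6 3.230.
Rounding up: P5 8, P3 3, P2 4, P7 4, P4 9, P6 4 (total 32).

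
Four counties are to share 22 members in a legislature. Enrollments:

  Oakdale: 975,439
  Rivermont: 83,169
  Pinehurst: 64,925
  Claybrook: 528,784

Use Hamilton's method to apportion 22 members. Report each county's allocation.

The standard divisor is 1652317/22 ≈ 75105.318.
Standard quotas: Oakdale 12.9876, Rivermont 1.1074, Pinehurst 0.8645, Claybrook 7.0406.
Lower quotas: Oakdale 12, Rivermont 1, Pinehurst 0, Claybrook 7 (sum 20, leaving 2 seats).
Remainders in descending order: Oakdale 0.9876, Pinehurst 0.8645, Rivermont 0.1074, Claybrook 0.0406.
The surplus seats go to Oakdale, Pinehurst.

Oakdale 13, Rivermont 1, Pinehurst 1, Claybrook 7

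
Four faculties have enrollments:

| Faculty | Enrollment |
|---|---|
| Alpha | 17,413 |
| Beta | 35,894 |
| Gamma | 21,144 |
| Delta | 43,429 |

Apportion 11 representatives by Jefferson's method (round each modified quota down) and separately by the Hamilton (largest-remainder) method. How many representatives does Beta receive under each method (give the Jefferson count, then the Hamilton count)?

Jefferson: Alpha 1, Beta 4, Gamma 2, Delta 4.
Hamilton: Alpha 2, Beta 3, Gamma 2, Delta 4.
Beta gets 4 under Jefferson and 3 under Hamilton.

4 and 3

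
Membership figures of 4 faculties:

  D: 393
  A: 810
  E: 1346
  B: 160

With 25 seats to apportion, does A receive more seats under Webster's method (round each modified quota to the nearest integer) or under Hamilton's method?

Webster: D 4, A 8, E 12, B 1.
Hamilton: D 4, A 7, E 12, B 2.
A gets 8 under Webster and 7 under Hamilton.

Webster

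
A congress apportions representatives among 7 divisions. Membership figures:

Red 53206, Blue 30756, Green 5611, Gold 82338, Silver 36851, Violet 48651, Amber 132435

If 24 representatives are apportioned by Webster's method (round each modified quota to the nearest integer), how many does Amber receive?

9

Standard divisor 389848/24 ≈ 16243.667; standard quotas: Red 3.275, Blue 1.893, Green 0.345, Gold 5.069, Silver 2.269, Violet 2.995, Amber 8.153.
Rounding to the nearest integer gives 3, 2, 0, 5, 2, 3, 8 = 23 seats, so the divisor must be adjusted.
With modified divisor 15400: modified quotas Red 3.455, Blue 1.997, Green 0.364, Gold 5.347, Silver 2.393, Violet 3.159, Amber 8.600.
Rounding to the nearest integer: Red 3, Blue 2, Green 0, Gold 5, Silver 2, Violet 3, Amber 9 (total 24).
Amber receives 9.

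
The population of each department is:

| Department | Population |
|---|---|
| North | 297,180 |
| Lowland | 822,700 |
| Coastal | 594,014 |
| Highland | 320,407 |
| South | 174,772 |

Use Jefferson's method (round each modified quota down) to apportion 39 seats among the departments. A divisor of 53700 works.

With modified divisor 53700: modified quotas North 5.534, Lowland 15.320, Coastal 11.062, Highland 5.967, South 3.255.
Rounding down: North 5, Lowland 15, Coastal 11, Highland 5, South 3 (total 39).

North=5; Lowland=15; Coastal=11; Highland=5; South=3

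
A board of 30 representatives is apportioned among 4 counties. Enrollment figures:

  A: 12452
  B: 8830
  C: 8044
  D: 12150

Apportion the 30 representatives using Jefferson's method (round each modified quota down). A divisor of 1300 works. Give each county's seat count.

With modified divisor 1300: modified quotas A 9.578, B 6.792, C 6.188, D 9.346.
Rounding down: A 9, B 6, C 6, D 9 (total 30).

A 9; B 6; C 6; D 9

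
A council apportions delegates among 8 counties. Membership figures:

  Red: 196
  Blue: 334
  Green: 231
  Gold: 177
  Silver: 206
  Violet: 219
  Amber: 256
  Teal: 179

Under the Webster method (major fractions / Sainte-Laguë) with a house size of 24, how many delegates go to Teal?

2

Standard divisor 1798/24 ≈ 74.917; standard quotas: Red 2.616, Blue 4.458, Green 3.083, Gold 2.363, Silver 2.750, Violet 2.923, Amber 3.417, Teal 2.389.
Rounding to the nearest integer gives 3, 4, 3, 2, 3, 3, 3, 2 = 23 seats, so the divisor must be adjusted.
With modified divisor 73.7: modified quotas Red 2.659, Blue 4.532, Green 3.134, Gold 2.402, Silver 2.795, Violet 2.972, Amber 3.474, Teal 2.429.
Rounding to the nearest integer: Red 3, Blue 5, Green 3, Gold 2, Silver 3, Violet 3, Amber 3, Teal 2 (total 24).
Teal receives 2.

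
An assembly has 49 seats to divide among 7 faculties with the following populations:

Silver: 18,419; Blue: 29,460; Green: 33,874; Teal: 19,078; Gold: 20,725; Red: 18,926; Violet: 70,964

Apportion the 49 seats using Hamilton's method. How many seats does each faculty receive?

Total 211446; standard divisor 211446/49 ≈ 4315.224.
Standard quotas: Silver 4.2684, Blue 6.8270, Green 7.8499, Teal 4.4211, Gold 4.8028, Red 4.3859, Violet 16.4450.
Lower quotas: Silver 4, Blue 6, Green 7, Teal 4, Gold 4, Red 4, Violet 16 (sum 45, leaving 4 seats).
Remainders in descending order: Green 0.8499, Blue 0.8270, Gold 0.8028, Violet 0.4450, Teal 0.4211, Red 0.3859, Silver 0.2684.
Largest remainders: Green, Blue, Gold, Violet receive the extra seats.

Silver=4, Blue=7, Green=8, Teal=4, Gold=5, Red=4, Violet=17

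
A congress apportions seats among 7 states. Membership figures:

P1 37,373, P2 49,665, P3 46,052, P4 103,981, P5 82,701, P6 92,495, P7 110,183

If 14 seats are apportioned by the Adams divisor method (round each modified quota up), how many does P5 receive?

2

Standard divisor 522450/14 ≈ 37317.857; standard quotas: P1 1.001, P2 1.331, P3 1.234, P4 2.786, P5 2.216, P6 2.479, P7 2.953.
Rounding up gives 2, 2, 2, 3, 3, 3, 3 = 18 seats, so the divisor must be adjusted.
With modified divisor 48000: modified quotas P1 0.779, P2 1.035, P3 0.959, P4 2.166, P5 1.723, P6 1.927, P7 2.295.
Rounding up: P1 1, P2 2, P3 1, P4 3, P5 2, P6 2, P7 3 (total 14).
P5 receives 2.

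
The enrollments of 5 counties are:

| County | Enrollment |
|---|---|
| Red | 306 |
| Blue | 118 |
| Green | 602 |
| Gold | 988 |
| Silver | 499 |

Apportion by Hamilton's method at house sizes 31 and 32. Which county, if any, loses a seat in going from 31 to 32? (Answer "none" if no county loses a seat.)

At 31 seats: Red 4, Blue 2, Green 7, Gold 12, Silver 6.
At 32 seats: Red 4, Blue 1, Green 8, Gold 13, Silver 6.
Blue drops from 2 to 1.

Blue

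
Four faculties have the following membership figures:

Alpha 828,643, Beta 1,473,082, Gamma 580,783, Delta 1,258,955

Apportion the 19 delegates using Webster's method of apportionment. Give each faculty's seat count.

Alpha 4, Beta 6, Gamma 3, Delta 6

Standard divisor 4141463/19 ≈ 217971.737; standard quotas: Alpha 3.802, Beta 6.758, Gamma 2.664, Delta 5.776.
Rounding to the nearest integer gives 4, 7, 3, 6 = 20 seats, so the divisor must be adjusted.
With modified divisor 227800: modified quotas Alpha 3.638, Beta 6.467, Gamma 2.550, Delta 5.527.
Rounding to the nearest integer: Alpha 4, Beta 6, Gamma 3, Delta 6 (total 19).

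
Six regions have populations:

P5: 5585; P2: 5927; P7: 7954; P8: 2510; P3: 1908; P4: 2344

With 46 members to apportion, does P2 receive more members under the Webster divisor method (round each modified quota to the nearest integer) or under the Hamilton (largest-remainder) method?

Webster

Webster: P5 10, P2 11, P7 14, P8 4, P3 3, P4 4.
Hamilton: P5 10, P2 10, P7 14, P8 5, P3 3, P4 4.
P2 gets 11 under Webster and 10 under Hamilton.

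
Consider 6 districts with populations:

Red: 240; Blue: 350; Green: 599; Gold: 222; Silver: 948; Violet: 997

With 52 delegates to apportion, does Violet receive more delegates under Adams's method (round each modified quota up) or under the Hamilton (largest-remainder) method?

Adams: Red 4, Blue 6, Green 9, Gold 4, Silver 14, Violet 15.
Hamilton: Red 4, Blue 5, Green 9, Gold 3, Silver 15, Violet 16.
Violet gets 15 under Adams and 16 under Hamilton.

Hamilton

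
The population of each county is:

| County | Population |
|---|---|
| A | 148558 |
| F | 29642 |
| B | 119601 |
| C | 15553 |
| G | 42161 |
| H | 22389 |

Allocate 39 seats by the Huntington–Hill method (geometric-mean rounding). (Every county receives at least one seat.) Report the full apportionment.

A: 16, F: 3, B: 12, C: 2, G: 4, H: 2

With divisor 9583: modified quotas A 15.502, F 3.093, B 12.481, C 1.623, G 4.400, H 2.336.
Geometric-mean thresholds: A √(15·16)=15.492, F √(3·4)=3.464, B √(12·13)=12.490, C √(1·2)=1.414, G √(4·5)=4.472, H √(2·3)=2.449.
Each quota rounded against its threshold gives A 16, F 3, B 12, C 2, G 4, H 2 (total 39).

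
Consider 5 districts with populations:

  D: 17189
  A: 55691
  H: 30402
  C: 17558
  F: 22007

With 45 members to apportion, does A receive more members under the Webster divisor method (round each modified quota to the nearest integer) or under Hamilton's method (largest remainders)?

Hamilton

Webster: D 5, A 17, H 10, C 6, F 7.
Hamilton: D 5, A 18, H 10, C 5, F 7.
A gets 17 under Webster and 18 under Hamilton.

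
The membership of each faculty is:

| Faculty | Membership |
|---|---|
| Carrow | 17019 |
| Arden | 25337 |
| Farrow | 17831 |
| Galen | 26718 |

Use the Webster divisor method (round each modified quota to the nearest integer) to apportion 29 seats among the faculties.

Carrow=6, Arden=8, Farrow=6, Galen=9

Standard divisor 86905/29 ≈ 2996.724; standard quotas: Carrow 5.679, Arden 8.455, Farrow 5.950, Galen 8.916.
Rounding to the nearest integer gives Carrow 6, Arden 8, Farrow 6, Galen 9 — total 29, matching the house size, so no adjustment is needed.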